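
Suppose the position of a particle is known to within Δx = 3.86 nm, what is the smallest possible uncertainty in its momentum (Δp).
1.366 × 10^-26 kg·m/s

Using the Heisenberg uncertainty principle:
ΔxΔp ≥ ℏ/2

The minimum uncertainty in momentum is:
Δp_min = ℏ/(2Δx)
Δp_min = (1.055e-34 J·s) / (2 × 3.860e-09 m)
Δp_min = 1.366e-26 kg·m/s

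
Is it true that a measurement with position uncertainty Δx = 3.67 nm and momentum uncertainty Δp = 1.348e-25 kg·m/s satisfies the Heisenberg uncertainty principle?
Yes, it satisfies the uncertainty principle.

Calculate the product ΔxΔp:
ΔxΔp = (3.670e-09 m) × (1.348e-25 kg·m/s)
ΔxΔp = 4.947e-34 J·s

Compare to the minimum allowed value ℏ/2:
ℏ/2 = 5.273e-35 J·s

Since ΔxΔp = 4.947e-34 J·s ≥ 5.273e-35 J·s = ℏ/2,
the measurement satisfies the uncertainty principle.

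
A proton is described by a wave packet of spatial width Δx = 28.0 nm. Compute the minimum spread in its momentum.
1.883 × 10^-27 kg·m/s

For a wave packet, the spatial width Δx and momentum spread Δp are related by the uncertainty principle:
ΔxΔp ≥ ℏ/2

The minimum momentum spread is:
Δp_min = ℏ/(2Δx)
Δp_min = (1.055e-34 J·s) / (2 × 2.800e-08 m)
Δp_min = 1.883e-27 kg·m/s

A wave packet cannot have both a well-defined position and well-defined momentum.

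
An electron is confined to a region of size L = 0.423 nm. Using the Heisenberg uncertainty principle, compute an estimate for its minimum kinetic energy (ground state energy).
53.233 meV

Using the uncertainty principle to estimate ground state energy:

1. The position uncertainty is approximately the confinement size:
   Δx ≈ L = 4.230e-10 m

2. From ΔxΔp ≥ ℏ/2, the minimum momentum uncertainty is:
   Δp ≈ ℏ/(2L) = 1.247e-25 kg·m/s

3. The kinetic energy is approximately:
   KE ≈ (Δp)²/(2m) = (1.247e-25)²/(2 × 9.109e-31 kg)
   KE ≈ 8.529e-21 J = 53.233 meV

This is an order-of-magnitude estimate of the ground state energy.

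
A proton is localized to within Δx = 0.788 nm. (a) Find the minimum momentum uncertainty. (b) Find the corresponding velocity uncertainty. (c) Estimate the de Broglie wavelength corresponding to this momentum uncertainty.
(a) Δp_min = 6.691 × 10^-26 kg·m/s
(b) Δv_min = 40.006 m/s
(c) λ_dB = 9.902 nm

Step-by-step:

(a) From the uncertainty principle:
Δp_min = ℏ/(2Δx) = (1.055e-34 J·s)/(2 × 7.880e-10 m) = 6.691e-26 kg·m/s

(b) The velocity uncertainty:
Δv = Δp/m = (6.691e-26 kg·m/s)/(1.673e-27 kg) = 4.001e+01 m/s = 40.006 m/s

(c) The de Broglie wavelength for this momentum:
λ = h/p = (6.626e-34 J·s)/(6.691e-26 kg·m/s) = 9.902e-09 m = 9.902 nm

Note: The de Broglie wavelength is comparable to the localization size, as expected from wave-particle duality.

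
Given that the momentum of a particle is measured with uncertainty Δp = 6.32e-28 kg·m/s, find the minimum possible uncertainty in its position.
83.431 nm

Using the Heisenberg uncertainty principle:
ΔxΔp ≥ ℏ/2

The minimum uncertainty in position is:
Δx_min = ℏ/(2Δp)
Δx_min = (1.055e-34 J·s) / (2 × 6.320e-28 kg·m/s)
Δx_min = 8.343e-08 m = 83.431 nm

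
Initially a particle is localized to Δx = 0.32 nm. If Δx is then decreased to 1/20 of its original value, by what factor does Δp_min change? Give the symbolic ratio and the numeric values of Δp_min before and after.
Original Δp_min = 1.648 × 10^-25 kg·m/s; new Δp'_min = 3.296 × 10^-24 kg·m/s; ratio Δp'_min/Δp_min = 20.

From the uncertainty principle ΔxΔp ≥ ℏ/2, the minimum momentum uncertainty is Δp_min = ℏ/(2Δx).

Original (Δx = 0.32 nm = 3.200e-10 m):
Δp_min = (1.055e-34 J·s)/(2 × 3.200e-10 m) = 1.648e-25 kg·m/s

When Δx → (1/20)Δx:
Δp'_min = ℏ/(2 × (1/20)Δx) = 20 × ℏ/(2Δx) = 20 × Δp_min
Δp'_min = 20 × 1.648e-25 kg·m/s = 3.296e-24 kg·m/s

Since Δp_min ∝ 1/Δx, when Δx is decreased to 1/20 of its original value, Δp_min increases to 20 times its original value.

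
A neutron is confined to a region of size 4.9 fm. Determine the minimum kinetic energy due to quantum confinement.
215.756 keV

Using the uncertainty principle:

1. Position uncertainty: Δx ≈ 4.900e-15 m
2. Minimum momentum uncertainty: Δp = ℏ/(2Δx) = 1.076e-20 kg·m/s
3. Minimum kinetic energy:
   KE = (Δp)²/(2m) = (1.076e-20)²/(2 × 1.675e-27 kg)
   KE = 3.457e-14 J = 215.756 keV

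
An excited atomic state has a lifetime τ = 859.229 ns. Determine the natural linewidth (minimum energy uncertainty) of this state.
383.025 peV

Using the energy-time uncertainty principle:
ΔEΔt ≥ ℏ/2

The lifetime τ represents the time uncertainty Δt.
The natural linewidth (minimum energy uncertainty) is:

ΔE = ℏ/(2τ)
ΔE = (1.055e-34 J·s) / (2 × 8.592e-07 s)
ΔE = 6.137e-29 J = 383.025 peV

This natural linewidth limits the precision of spectroscopic measurements.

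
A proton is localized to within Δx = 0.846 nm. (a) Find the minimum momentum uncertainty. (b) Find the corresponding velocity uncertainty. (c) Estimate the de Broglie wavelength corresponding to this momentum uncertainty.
(a) Δp_min = 6.233 × 10^-26 kg·m/s
(b) Δv_min = 37.263 m/s
(c) λ_dB = 10.631 nm

Step-by-step:

(a) From the uncertainty principle:
Δp_min = ℏ/(2Δx) = (1.055e-34 J·s)/(2 × 8.460e-10 m) = 6.233e-26 kg·m/s

(b) The velocity uncertainty:
Δv = Δp/m = (6.233e-26 kg·m/s)/(1.673e-27 kg) = 3.726e+01 m/s = 37.263 m/s

(c) The de Broglie wavelength for this momentum:
λ = h/p = (6.626e-34 J·s)/(6.233e-26 kg·m/s) = 1.063e-08 m = 10.631 nm

Note: The de Broglie wavelength is comparable to the localization size, as expected from wave-particle duality.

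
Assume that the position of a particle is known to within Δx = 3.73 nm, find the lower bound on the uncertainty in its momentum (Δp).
1.414 × 10^-26 kg·m/s

Using the Heisenberg uncertainty principle:
ΔxΔp ≥ ℏ/2

The minimum uncertainty in momentum is:
Δp_min = ℏ/(2Δx)
Δp_min = (1.055e-34 J·s) / (2 × 3.730e-09 m)
Δp_min = 1.414e-26 kg·m/s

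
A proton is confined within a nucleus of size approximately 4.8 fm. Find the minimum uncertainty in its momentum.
1.099 × 10^-20 kg·m/s

Using the Heisenberg uncertainty principle:
ΔxΔp ≥ ℏ/2

With Δx ≈ L = 4.800e-15 m (the confinement size):
Δp_min = ℏ/(2Δx)
Δp_min = (1.055e-34 J·s) / (2 × 4.800e-15 m)
Δp_min = 1.099e-20 kg·m/s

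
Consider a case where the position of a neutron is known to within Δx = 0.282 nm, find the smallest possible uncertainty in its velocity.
111.635 m/s

Using the Heisenberg uncertainty principle and Δp = mΔv:
ΔxΔp ≥ ℏ/2
Δx(mΔv) ≥ ℏ/2

The minimum uncertainty in velocity is:
Δv_min = ℏ/(2mΔx)
Δv_min = (1.055e-34 J·s) / (2 × 1.675e-27 kg × 2.820e-10 m)
Δv_min = 1.116e+02 m/s = 111.635 m/s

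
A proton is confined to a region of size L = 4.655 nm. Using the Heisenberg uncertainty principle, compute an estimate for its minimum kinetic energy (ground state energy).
239.395 neV

Using the uncertainty principle to estimate ground state energy:

1. The position uncertainty is approximately the confinement size:
   Δx ≈ L = 4.655e-09 m

2. From ΔxΔp ≥ ℏ/2, the minimum momentum uncertainty is:
   Δp ≈ ℏ/(2L) = 1.133e-26 kg·m/s

3. The kinetic energy is approximately:
   KE ≈ (Δp)²/(2m) = (1.133e-26)²/(2 × 1.673e-27 kg)
   KE ≈ 3.836e-26 J = 239.395 neV

This is an order-of-magnitude estimate of the ground state energy.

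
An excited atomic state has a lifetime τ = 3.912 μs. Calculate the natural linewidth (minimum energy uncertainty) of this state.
84.127 peV

Using the energy-time uncertainty principle:
ΔEΔt ≥ ℏ/2

The lifetime τ represents the time uncertainty Δt.
The natural linewidth (minimum energy uncertainty) is:

ΔE = ℏ/(2τ)
ΔE = (1.055e-34 J·s) / (2 × 3.912e-06 s)
ΔE = 1.348e-29 J = 84.127 peV

This natural linewidth limits the precision of spectroscopic measurements.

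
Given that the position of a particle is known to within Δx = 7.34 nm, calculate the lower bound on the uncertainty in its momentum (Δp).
7.184 × 10^-27 kg·m/s

Using the Heisenberg uncertainty principle:
ΔxΔp ≥ ℏ/2

The minimum uncertainty in momentum is:
Δp_min = ℏ/(2Δx)
Δp_min = (1.055e-34 J·s) / (2 × 7.340e-09 m)
Δp_min = 7.184e-27 kg·m/s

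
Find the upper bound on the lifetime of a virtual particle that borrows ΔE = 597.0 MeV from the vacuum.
5.513 × 10^-25 s

Using the energy-time uncertainty principle:
ΔEΔt ≥ ℏ/2

For a virtual particle borrowing energy ΔE, the maximum lifetime is:
Δt_max = ℏ/(2ΔE)

Converting energy:
ΔE = 597.0 MeV = 9.565e-11 J

Δt_max = (1.055e-34 J·s) / (2 × 9.565e-11 J)
Δt_max = 5.513e-25 s = 5.513 × 10^-25 s

Virtual particles with higher borrowed energy exist for shorter times.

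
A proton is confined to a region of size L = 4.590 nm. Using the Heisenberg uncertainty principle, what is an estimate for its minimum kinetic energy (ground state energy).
246.223 neV

Using the uncertainty principle to estimate ground state energy:

1. The position uncertainty is approximately the confinement size:
   Δx ≈ L = 4.590e-09 m

2. From ΔxΔp ≥ ℏ/2, the minimum momentum uncertainty is:
   Δp ≈ ℏ/(2L) = 1.149e-26 kg·m/s

3. The kinetic energy is approximately:
   KE ≈ (Δp)²/(2m) = (1.149e-26)²/(2 × 1.673e-27 kg)
   KE ≈ 3.945e-26 J = 246.223 neV

This is an order-of-magnitude estimate of the ground state energy.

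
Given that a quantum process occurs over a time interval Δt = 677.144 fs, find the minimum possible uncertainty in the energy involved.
486.021 μeV

Using the energy-time uncertainty principle:
ΔEΔt ≥ ℏ/2

The minimum uncertainty in energy is:
ΔE_min = ℏ/(2Δt)
ΔE_min = (1.055e-34 J·s) / (2 × 6.771e-13 s)
ΔE_min = 7.787e-23 J = 486.021 μeV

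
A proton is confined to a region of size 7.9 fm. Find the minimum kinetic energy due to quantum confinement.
83.119 keV

Using the uncertainty principle:

1. Position uncertainty: Δx ≈ 7.900e-15 m
2. Minimum momentum uncertainty: Δp = ℏ/(2Δx) = 6.675e-21 kg·m/s
3. Minimum kinetic energy:
   KE = (Δp)²/(2m) = (6.675e-21)²/(2 × 1.673e-27 kg)
   KE = 1.332e-14 J = 83.119 keV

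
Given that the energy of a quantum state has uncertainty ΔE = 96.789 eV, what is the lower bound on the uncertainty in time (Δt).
3.400 as

Using the energy-time uncertainty principle:
ΔEΔt ≥ ℏ/2

The minimum uncertainty in time is:
Δt_min = ℏ/(2ΔE)
Δt_min = (1.055e-34 J·s) / (2 × 1.551e-17 J)
Δt_min = 3.400e-18 s = 3.400 as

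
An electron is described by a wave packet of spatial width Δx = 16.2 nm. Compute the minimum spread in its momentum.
3.255 × 10^-27 kg·m/s

For a wave packet, the spatial width Δx and momentum spread Δp are related by the uncertainty principle:
ΔxΔp ≥ ℏ/2

The minimum momentum spread is:
Δp_min = ℏ/(2Δx)
Δp_min = (1.055e-34 J·s) / (2 × 1.620e-08 m)
Δp_min = 3.255e-27 kg·m/s

A wave packet cannot have both a well-defined position and well-defined momentum.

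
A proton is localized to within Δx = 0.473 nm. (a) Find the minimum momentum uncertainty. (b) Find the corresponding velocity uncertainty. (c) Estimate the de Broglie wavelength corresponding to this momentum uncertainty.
(a) Δp_min = 1.115 × 10^-25 kg·m/s
(b) Δv_min = 66.648 m/s
(c) λ_dB = 5.944 nm

Step-by-step:

(a) From the uncertainty principle:
Δp_min = ℏ/(2Δx) = (1.055e-34 J·s)/(2 × 4.730e-10 m) = 1.115e-25 kg·m/s

(b) The velocity uncertainty:
Δv = Δp/m = (1.115e-25 kg·m/s)/(1.673e-27 kg) = 6.665e+01 m/s = 66.648 m/s

(c) The de Broglie wavelength for this momentum:
λ = h/p = (6.626e-34 J·s)/(1.115e-25 kg·m/s) = 5.944e-09 m = 5.944 nm

Note: The de Broglie wavelength is comparable to the localization size, as expected from wave-particle duality.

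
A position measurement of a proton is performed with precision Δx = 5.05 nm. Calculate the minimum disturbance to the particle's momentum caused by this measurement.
1.044 × 10^-26 kg·m/s

The uncertainty principle implies that measuring position disturbs momentum:
ΔxΔp ≥ ℏ/2

When we measure position with precision Δx, we necessarily introduce a momentum uncertainty:
Δp ≥ ℏ/(2Δx)
Δp_min = (1.055e-34 J·s) / (2 × 5.050e-09 m)
Δp_min = 1.044e-26 kg·m/s

The more precisely we measure position, the greater the momentum disturbance.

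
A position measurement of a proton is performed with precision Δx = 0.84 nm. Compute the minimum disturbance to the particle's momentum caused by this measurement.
6.277 × 10^-26 kg·m/s

The uncertainty principle implies that measuring position disturbs momentum:
ΔxΔp ≥ ℏ/2

When we measure position with precision Δx, we necessarily introduce a momentum uncertainty:
Δp ≥ ℏ/(2Δx)
Δp_min = (1.055e-34 J·s) / (2 × 8.400e-10 m)
Δp_min = 6.277e-26 kg·m/s

The more precisely we measure position, the greater the momentum disturbance.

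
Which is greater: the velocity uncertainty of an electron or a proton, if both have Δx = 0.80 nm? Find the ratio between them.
The electron has the larger minimum velocity uncertainty, by a ratio of 1836.2.

For both particles, Δp_min = ℏ/(2Δx) = 6.591e-26 kg·m/s (same for both).

The velocity uncertainty is Δv = Δp/m:
- electron: Δv = 6.591e-26 / 9.109e-31 = 7.235e+04 m/s = 72.355 km/s
- proton: Δv = 6.591e-26 / 1.673e-27 = 3.941e+01 m/s = 39.406 m/s

Ratio: 7.235e+04 / 3.941e+01 = 1836.2

The lighter particle has larger velocity uncertainty because Δv ∝ 1/m.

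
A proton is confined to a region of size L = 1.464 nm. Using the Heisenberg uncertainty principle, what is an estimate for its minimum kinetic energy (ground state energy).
2.420 μeV

Using the uncertainty principle to estimate ground state energy:

1. The position uncertainty is approximately the confinement size:
   Δx ≈ L = 1.464e-09 m

2. From ΔxΔp ≥ ℏ/2, the minimum momentum uncertainty is:
   Δp ≈ ℏ/(2L) = 3.602e-26 kg·m/s

3. The kinetic energy is approximately:
   KE ≈ (Δp)²/(2m) = (3.602e-26)²/(2 × 1.673e-27 kg)
   KE ≈ 3.878e-25 J = 2.420 μeV

This is an order-of-magnitude estimate of the ground state energy.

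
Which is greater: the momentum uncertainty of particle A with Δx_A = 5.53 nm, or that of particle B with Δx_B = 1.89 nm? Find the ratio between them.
Particle B has the larger minimum momentum uncertainty, by a factor of 2.93.

For each particle, the minimum momentum uncertainty is Δp_min = ℏ/(2Δx):

Particle A: Δp_A = ℏ/(2×5.530e-09 m) = 9.535e-27 kg·m/s
Particle B: Δp_B = ℏ/(2×1.890e-09 m) = 2.790e-26 kg·m/s

Ratio: Δp_B/Δp_A = 2.93

Since Δp_min ∝ 1/Δx, the particle with smaller position uncertainty (B) has larger momentum uncertainty.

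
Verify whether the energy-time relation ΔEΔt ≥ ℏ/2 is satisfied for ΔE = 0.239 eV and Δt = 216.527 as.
No, it violates the uncertainty relation.

Calculate the product ΔEΔt:
ΔE = 0.239 eV = 3.829e-20 J
ΔEΔt = (3.829e-20 J) × (2.165e-16 s)
ΔEΔt = 8.291e-36 J·s

Compare to the minimum allowed value ℏ/2:
ℏ/2 = 5.273e-35 J·s

Since ΔEΔt = 8.291e-36 J·s < 5.273e-35 J·s = ℏ/2,
this violates the uncertainty relation.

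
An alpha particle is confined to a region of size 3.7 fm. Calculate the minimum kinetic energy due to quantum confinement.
95.384 keV

Using the uncertainty principle:

1. Position uncertainty: Δx ≈ 3.700e-15 m
2. Minimum momentum uncertainty: Δp = ℏ/(2Δx) = 1.425e-20 kg·m/s
3. Minimum kinetic energy:
   KE = (Δp)²/(2m) = (1.425e-20)²/(2 × 6.645e-27 kg)
   KE = 1.528e-14 J = 95.384 keV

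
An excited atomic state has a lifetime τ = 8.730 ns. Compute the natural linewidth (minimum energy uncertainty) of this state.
37.698 neV

Using the energy-time uncertainty principle:
ΔEΔt ≥ ℏ/2

The lifetime τ represents the time uncertainty Δt.
The natural linewidth (minimum energy uncertainty) is:

ΔE = ℏ/(2τ)
ΔE = (1.055e-34 J·s) / (2 × 8.730e-09 s)
ΔE = 6.040e-27 J = 37.698 neV

This natural linewidth limits the precision of spectroscopic measurements.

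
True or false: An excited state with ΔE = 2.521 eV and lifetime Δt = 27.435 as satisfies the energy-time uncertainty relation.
No, it violates the uncertainty relation.

Calculate the product ΔEΔt:
ΔE = 2.521 eV = 4.039e-19 J
ΔEΔt = (4.039e-19 J) × (2.743e-17 s)
ΔEΔt = 1.108e-35 J·s

Compare to the minimum allowed value ℏ/2:
ℏ/2 = 5.273e-35 J·s

Since ΔEΔt = 1.108e-35 J·s < 5.273e-35 J·s = ℏ/2,
this violates the uncertainty relation.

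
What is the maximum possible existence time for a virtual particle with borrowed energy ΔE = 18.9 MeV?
17.413 ys

Using the energy-time uncertainty principle:
ΔEΔt ≥ ℏ/2

For a virtual particle borrowing energy ΔE, the maximum lifetime is:
Δt_max = ℏ/(2ΔE)

Converting energy:
ΔE = 18.9 MeV = 3.028e-12 J

Δt_max = (1.055e-34 J·s) / (2 × 3.028e-12 J)
Δt_max = 1.741e-23 s = 17.413 ys

Virtual particles with higher borrowed energy exist for shorter times.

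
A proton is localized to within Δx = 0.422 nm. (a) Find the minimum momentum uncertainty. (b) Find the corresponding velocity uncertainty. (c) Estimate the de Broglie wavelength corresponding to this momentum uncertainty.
(a) Δp_min = 1.249 × 10^-25 kg·m/s
(b) Δv_min = 74.703 m/s
(c) λ_dB = 5.303 nm

Step-by-step:

(a) From the uncertainty principle:
Δp_min = ℏ/(2Δx) = (1.055e-34 J·s)/(2 × 4.220e-10 m) = 1.249e-25 kg·m/s

(b) The velocity uncertainty:
Δv = Δp/m = (1.249e-25 kg·m/s)/(1.673e-27 kg) = 7.470e+01 m/s = 74.703 m/s

(c) The de Broglie wavelength for this momentum:
λ = h/p = (6.626e-34 J·s)/(1.249e-25 kg·m/s) = 5.303e-09 m = 5.303 nm

Note: The de Broglie wavelength is comparable to the localization size, as expected from wave-particle duality.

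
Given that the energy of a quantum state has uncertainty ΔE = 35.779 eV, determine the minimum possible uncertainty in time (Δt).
9.198 as

Using the energy-time uncertainty principle:
ΔEΔt ≥ ℏ/2

The minimum uncertainty in time is:
Δt_min = ℏ/(2ΔE)
Δt_min = (1.055e-34 J·s) / (2 × 5.732e-18 J)
Δt_min = 9.198e-18 s = 9.198 as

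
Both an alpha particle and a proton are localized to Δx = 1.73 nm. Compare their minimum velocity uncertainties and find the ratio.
The proton has the larger minimum velocity uncertainty, by a ratio of 4.0.

For both particles, Δp_min = ℏ/(2Δx) = 3.048e-26 kg·m/s (same for both).

The velocity uncertainty is Δv = Δp/m:
- alpha particle: Δv = 3.048e-26 / 6.645e-27 = 4.587e+00 m/s = 4.587 m/s
- proton: Δv = 3.048e-26 / 1.673e-27 = 1.822e+01 m/s = 18.222 m/s

Ratio: 1.822e+01 / 4.587e+00 = 4.0

The lighter particle has larger velocity uncertainty because Δv ∝ 1/m.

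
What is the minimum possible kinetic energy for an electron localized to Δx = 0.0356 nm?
7.516 eV

Localizing a particle requires giving it sufficient momentum uncertainty:

1. From uncertainty principle: Δp ≥ ℏ/(2Δx)
   Δp_min = (1.055e-34 J·s) / (2 × 3.560e-11 m)
   Δp_min = 1.481e-24 kg·m/s

2. This momentum uncertainty corresponds to kinetic energy:
   KE ≈ (Δp)²/(2m) = (1.481e-24)²/(2 × 9.109e-31 kg)
   KE = 1.204e-18 J = 7.516 eV

Tighter localization requires more energy.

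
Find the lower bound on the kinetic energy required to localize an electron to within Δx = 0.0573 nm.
2.901 eV

Localizing a particle requires giving it sufficient momentum uncertainty:

1. From uncertainty principle: Δp ≥ ℏ/(2Δx)
   Δp_min = (1.055e-34 J·s) / (2 × 5.730e-11 m)
   Δp_min = 9.202e-25 kg·m/s

2. This momentum uncertainty corresponds to kinetic energy:
   KE ≈ (Δp)²/(2m) = (9.202e-25)²/(2 × 9.109e-31 kg)
   KE = 4.648e-19 J = 2.901 eV

Tighter localization requires more energy.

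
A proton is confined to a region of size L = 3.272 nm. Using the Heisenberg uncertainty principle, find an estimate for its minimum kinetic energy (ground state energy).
484.538 neV

Using the uncertainty principle to estimate ground state energy:

1. The position uncertainty is approximately the confinement size:
   Δx ≈ L = 3.272e-09 m

2. From ΔxΔp ≥ ℏ/2, the minimum momentum uncertainty is:
   Δp ≈ ℏ/(2L) = 1.612e-26 kg·m/s

3. The kinetic energy is approximately:
   KE ≈ (Δp)²/(2m) = (1.612e-26)²/(2 × 1.673e-27 kg)
   KE ≈ 7.763e-26 J = 484.538 neV

This is an order-of-magnitude estimate of the ground state energy.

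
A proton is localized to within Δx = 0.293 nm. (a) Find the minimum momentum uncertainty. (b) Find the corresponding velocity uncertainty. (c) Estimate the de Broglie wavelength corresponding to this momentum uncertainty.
(a) Δp_min = 1.800 × 10^-25 kg·m/s
(b) Δv_min = 107.592 m/s
(c) λ_dB = 3.682 nm

Step-by-step:

(a) From the uncertainty principle:
Δp_min = ℏ/(2Δx) = (1.055e-34 J·s)/(2 × 2.930e-10 m) = 1.800e-25 kg·m/s

(b) The velocity uncertainty:
Δv = Δp/m = (1.800e-25 kg·m/s)/(1.673e-27 kg) = 1.076e+02 m/s = 107.592 m/s

(c) The de Broglie wavelength for this momentum:
λ = h/p = (6.626e-34 J·s)/(1.800e-25 kg·m/s) = 3.682e-09 m = 3.682 nm

Note: The de Broglie wavelength is comparable to the localization size, as expected from wave-particle duality.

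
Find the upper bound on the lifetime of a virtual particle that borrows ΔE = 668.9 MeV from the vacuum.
4.920 × 10^-25 s

Using the energy-time uncertainty principle:
ΔEΔt ≥ ℏ/2

For a virtual particle borrowing energy ΔE, the maximum lifetime is:
Δt_max = ℏ/(2ΔE)

Converting energy:
ΔE = 668.9 MeV = 1.072e-10 J

Δt_max = (1.055e-34 J·s) / (2 × 1.072e-10 J)
Δt_max = 4.920e-25 s = 4.920 × 10^-25 s

Virtual particles with higher borrowed energy exist for shorter times.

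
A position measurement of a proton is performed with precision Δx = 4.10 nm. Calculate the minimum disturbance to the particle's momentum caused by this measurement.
1.286 × 10^-26 kg·m/s

The uncertainty principle implies that measuring position disturbs momentum:
ΔxΔp ≥ ℏ/2

When we measure position with precision Δx, we necessarily introduce a momentum uncertainty:
Δp ≥ ℏ/(2Δx)
Δp_min = (1.055e-34 J·s) / (2 × 4.100e-09 m)
Δp_min = 1.286e-26 kg·m/s

The more precisely we measure position, the greater the momentum disturbance.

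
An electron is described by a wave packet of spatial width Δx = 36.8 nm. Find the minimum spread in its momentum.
1.433 × 10^-27 kg·m/s

For a wave packet, the spatial width Δx and momentum spread Δp are related by the uncertainty principle:
ΔxΔp ≥ ℏ/2

The minimum momentum spread is:
Δp_min = ℏ/(2Δx)
Δp_min = (1.055e-34 J·s) / (2 × 3.680e-08 m)
Δp_min = 1.433e-27 kg·m/s

A wave packet cannot have both a well-defined position and well-defined momentum.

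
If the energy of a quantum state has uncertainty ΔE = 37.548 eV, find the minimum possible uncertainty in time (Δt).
8.765 as

Using the energy-time uncertainty principle:
ΔEΔt ≥ ℏ/2

The minimum uncertainty in time is:
Δt_min = ℏ/(2ΔE)
Δt_min = (1.055e-34 J·s) / (2 × 6.016e-18 J)
Δt_min = 8.765e-18 s = 8.765 as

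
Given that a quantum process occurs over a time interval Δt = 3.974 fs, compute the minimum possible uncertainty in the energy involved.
82.815 meV

Using the energy-time uncertainty principle:
ΔEΔt ≥ ℏ/2

The minimum uncertainty in energy is:
ΔE_min = ℏ/(2Δt)
ΔE_min = (1.055e-34 J·s) / (2 × 3.974e-15 s)
ΔE_min = 1.327e-20 J = 82.815 meV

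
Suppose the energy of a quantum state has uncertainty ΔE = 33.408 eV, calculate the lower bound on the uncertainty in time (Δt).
9.851 as

Using the energy-time uncertainty principle:
ΔEΔt ≥ ℏ/2

The minimum uncertainty in time is:
Δt_min = ℏ/(2ΔE)
Δt_min = (1.055e-34 J·s) / (2 × 5.353e-18 J)
Δt_min = 9.851e-18 s = 9.851 as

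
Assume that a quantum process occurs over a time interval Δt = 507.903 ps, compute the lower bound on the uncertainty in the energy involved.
647.970 neV

Using the energy-time uncertainty principle:
ΔEΔt ≥ ℏ/2

The minimum uncertainty in energy is:
ΔE_min = ℏ/(2Δt)
ΔE_min = (1.055e-34 J·s) / (2 × 5.079e-10 s)
ΔE_min = 1.038e-25 J = 647.970 neV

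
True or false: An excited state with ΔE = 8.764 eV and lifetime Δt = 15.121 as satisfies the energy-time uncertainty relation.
No, it violates the uncertainty relation.

Calculate the product ΔEΔt:
ΔE = 8.764 eV = 1.404e-18 J
ΔEΔt = (1.404e-18 J) × (1.512e-17 s)
ΔEΔt = 2.123e-35 J·s

Compare to the minimum allowed value ℏ/2:
ℏ/2 = 5.273e-35 J·s

Since ΔEΔt = 2.123e-35 J·s < 5.273e-35 J·s = ℏ/2,
this violates the uncertainty relation.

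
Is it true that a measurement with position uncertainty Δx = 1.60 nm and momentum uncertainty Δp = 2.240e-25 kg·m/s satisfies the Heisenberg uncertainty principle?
Yes, it satisfies the uncertainty principle.

Calculate the product ΔxΔp:
ΔxΔp = (1.600e-09 m) × (2.240e-25 kg·m/s)
ΔxΔp = 3.584e-34 J·s

Compare to the minimum allowed value ℏ/2:
ℏ/2 = 5.273e-35 J·s

Since ΔxΔp = 3.584e-34 J·s ≥ 5.273e-35 J·s = ℏ/2,
the measurement satisfies the uncertainty principle.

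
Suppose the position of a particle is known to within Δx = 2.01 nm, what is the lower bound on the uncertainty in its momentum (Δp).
2.623 × 10^-26 kg·m/s

Using the Heisenberg uncertainty principle:
ΔxΔp ≥ ℏ/2

The minimum uncertainty in momentum is:
Δp_min = ℏ/(2Δx)
Δp_min = (1.055e-34 J·s) / (2 × 2.010e-09 m)
Δp_min = 2.623e-26 kg·m/s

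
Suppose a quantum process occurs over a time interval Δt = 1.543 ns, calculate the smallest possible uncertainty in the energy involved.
213.290 neV

Using the energy-time uncertainty principle:
ΔEΔt ≥ ℏ/2

The minimum uncertainty in energy is:
ΔE_min = ℏ/(2Δt)
ΔE_min = (1.055e-34 J·s) / (2 × 1.543e-09 s)
ΔE_min = 3.417e-26 J = 213.290 neV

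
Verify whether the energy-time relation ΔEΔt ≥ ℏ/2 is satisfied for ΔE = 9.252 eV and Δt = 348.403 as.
Yes, it satisfies the uncertainty relation.

Calculate the product ΔEΔt:
ΔE = 9.252 eV = 1.482e-18 J
ΔEΔt = (1.482e-18 J) × (3.484e-16 s)
ΔEΔt = 5.164e-34 J·s

Compare to the minimum allowed value ℏ/2:
ℏ/2 = 5.273e-35 J·s

Since ΔEΔt = 5.164e-34 J·s ≥ 5.273e-35 J·s = ℏ/2,
this satisfies the uncertainty relation.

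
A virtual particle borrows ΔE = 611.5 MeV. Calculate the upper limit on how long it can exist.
5.382 × 10^-25 s

Using the energy-time uncertainty principle:
ΔEΔt ≥ ℏ/2

For a virtual particle borrowing energy ΔE, the maximum lifetime is:
Δt_max = ℏ/(2ΔE)

Converting energy:
ΔE = 611.5 MeV = 9.797e-11 J

Δt_max = (1.055e-34 J·s) / (2 × 9.797e-11 J)
Δt_max = 5.382e-25 s = 5.382 × 10^-25 s

Virtual particles with higher borrowed energy exist for shorter times.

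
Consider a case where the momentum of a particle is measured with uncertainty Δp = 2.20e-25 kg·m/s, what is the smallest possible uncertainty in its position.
239.675 pm

Using the Heisenberg uncertainty principle:
ΔxΔp ≥ ℏ/2

The minimum uncertainty in position is:
Δx_min = ℏ/(2Δp)
Δx_min = (1.055e-34 J·s) / (2 × 2.200e-25 kg·m/s)
Δx_min = 2.397e-10 m = 239.675 pm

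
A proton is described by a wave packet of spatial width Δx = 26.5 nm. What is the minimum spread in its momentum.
1.990 × 10^-27 kg·m/s

For a wave packet, the spatial width Δx and momentum spread Δp are related by the uncertainty principle:
ΔxΔp ≥ ℏ/2

The minimum momentum spread is:
Δp_min = ℏ/(2Δx)
Δp_min = (1.055e-34 J·s) / (2 × 2.650e-08 m)
Δp_min = 1.990e-27 kg·m/s

A wave packet cannot have both a well-defined position and well-defined momentum.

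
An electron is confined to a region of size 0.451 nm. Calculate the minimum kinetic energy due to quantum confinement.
46.828 meV

Using the uncertainty principle:

1. Position uncertainty: Δx ≈ 4.510e-10 m
2. Minimum momentum uncertainty: Δp = ℏ/(2Δx) = 1.169e-25 kg·m/s
3. Minimum kinetic energy:
   KE = (Δp)²/(2m) = (1.169e-25)²/(2 × 9.109e-31 kg)
   KE = 7.503e-21 J = 46.828 meV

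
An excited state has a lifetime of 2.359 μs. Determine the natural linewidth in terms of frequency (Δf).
33.734 kHz

Using the energy-time uncertainty principle and E = hf:
ΔEΔt ≥ ℏ/2
hΔf·Δt ≥ ℏ/2

The minimum frequency uncertainty is:
Δf = ℏ/(2hτ) = 1/(4πτ)
Δf = 1/(4π × 2.359e-06 s)
Δf = 3.373e+04 Hz = 33.734 kHz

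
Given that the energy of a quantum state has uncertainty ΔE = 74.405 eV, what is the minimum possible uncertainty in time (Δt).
4.423 as

Using the energy-time uncertainty principle:
ΔEΔt ≥ ℏ/2

The minimum uncertainty in time is:
Δt_min = ℏ/(2ΔE)
Δt_min = (1.055e-34 J·s) / (2 × 1.192e-17 J)
Δt_min = 4.423e-18 s = 4.423 as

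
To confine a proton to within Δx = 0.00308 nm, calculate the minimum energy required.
546.830 meV

Localizing a particle requires giving it sufficient momentum uncertainty:

1. From uncertainty principle: Δp ≥ ℏ/(2Δx)
   Δp_min = (1.055e-34 J·s) / (2 × 3.080e-12 m)
   Δp_min = 1.712e-23 kg·m/s

2. This momentum uncertainty corresponds to kinetic energy:
   KE ≈ (Δp)²/(2m) = (1.712e-23)²/(2 × 1.673e-27 kg)
   KE = 8.761e-20 J = 546.830 meV

Tighter localization requires more energy.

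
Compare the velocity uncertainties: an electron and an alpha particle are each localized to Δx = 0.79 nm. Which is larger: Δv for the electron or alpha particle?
The electron has the larger minimum velocity uncertainty, by a ratio of 7294.3.

For both particles, Δp_min = ℏ/(2Δx) = 6.675e-26 kg·m/s (same for both).

The velocity uncertainty is Δv = Δp/m:
- electron: Δv = 6.675e-26 / 9.109e-31 = 7.327e+04 m/s = 73.271 km/s
- alpha particle: Δv = 6.675e-26 / 6.645e-27 = 1.004e+01 m/s = 10.045 m/s

Ratio: 7.327e+04 / 1.004e+01 = 7294.3

The lighter particle has larger velocity uncertainty because Δv ∝ 1/m.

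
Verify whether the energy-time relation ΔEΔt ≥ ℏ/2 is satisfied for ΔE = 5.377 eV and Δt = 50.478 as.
No, it violates the uncertainty relation.

Calculate the product ΔEΔt:
ΔE = 5.377 eV = 8.615e-19 J
ΔEΔt = (8.615e-19 J) × (5.048e-17 s)
ΔEΔt = 4.349e-35 J·s

Compare to the minimum allowed value ℏ/2:
ℏ/2 = 5.273e-35 J·s

Since ΔEΔt = 4.349e-35 J·s < 5.273e-35 J·s = ℏ/2,
this violates the uncertainty relation.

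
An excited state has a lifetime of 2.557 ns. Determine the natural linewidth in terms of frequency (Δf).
31.121 MHz

Using the energy-time uncertainty principle and E = hf:
ΔEΔt ≥ ℏ/2
hΔf·Δt ≥ ℏ/2

The minimum frequency uncertainty is:
Δf = ℏ/(2hτ) = 1/(4πτ)
Δf = 1/(4π × 2.557e-09 s)
Δf = 3.112e+07 Hz = 31.121 MHz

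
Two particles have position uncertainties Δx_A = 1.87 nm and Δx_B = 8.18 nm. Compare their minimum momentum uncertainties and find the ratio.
Particle A has the larger minimum momentum uncertainty, by a factor of 4.37.

For each particle, the minimum momentum uncertainty is Δp_min = ℏ/(2Δx):

Particle A: Δp_A = ℏ/(2×1.870e-09 m) = 2.820e-26 kg·m/s
Particle B: Δp_B = ℏ/(2×8.180e-09 m) = 6.446e-27 kg·m/s

Ratio: Δp_A/Δp_B = 4.37

Since Δp_min ∝ 1/Δx, the particle with smaller position uncertainty (A) has larger momentum uncertainty.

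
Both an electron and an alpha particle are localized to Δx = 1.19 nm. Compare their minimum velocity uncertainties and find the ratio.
The electron has the larger minimum velocity uncertainty, by a ratio of 7294.3.

For both particles, Δp_min = ℏ/(2Δx) = 4.431e-26 kg·m/s (same for both).

The velocity uncertainty is Δv = Δp/m:
- electron: Δv = 4.431e-26 / 9.109e-31 = 4.864e+04 m/s = 48.642 km/s
- alpha particle: Δv = 4.431e-26 / 6.645e-27 = 6.668e+00 m/s = 6.668 m/s

Ratio: 4.864e+04 / 6.668e+00 = 7294.3

The lighter particle has larger velocity uncertainty because Δv ∝ 1/m.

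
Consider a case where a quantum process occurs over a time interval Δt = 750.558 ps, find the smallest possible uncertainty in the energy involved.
438.482 neV

Using the energy-time uncertainty principle:
ΔEΔt ≥ ℏ/2

The minimum uncertainty in energy is:
ΔE_min = ℏ/(2Δt)
ΔE_min = (1.055e-34 J·s) / (2 × 7.506e-10 s)
ΔE_min = 7.025e-26 J = 438.482 neV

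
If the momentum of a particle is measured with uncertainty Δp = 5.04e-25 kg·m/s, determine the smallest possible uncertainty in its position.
104.620 pm

Using the Heisenberg uncertainty principle:
ΔxΔp ≥ ℏ/2

The minimum uncertainty in position is:
Δx_min = ℏ/(2Δp)
Δx_min = (1.055e-34 J·s) / (2 × 5.040e-25 kg·m/s)
Δx_min = 1.046e-10 m = 104.620 pm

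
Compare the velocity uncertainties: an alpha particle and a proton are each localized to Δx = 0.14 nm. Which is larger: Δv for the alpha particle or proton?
The proton has the larger minimum velocity uncertainty, by a ratio of 4.0.

For both particles, Δp_min = ℏ/(2Δx) = 3.766e-25 kg·m/s (same for both).

The velocity uncertainty is Δv = Δp/m:
- alpha particle: Δv = 3.766e-25 / 6.645e-27 = 5.668e+01 m/s = 56.682 m/s
- proton: Δv = 3.766e-25 / 1.673e-27 = 2.252e+02 m/s = 225.175 m/s

Ratio: 2.252e+02 / 5.668e+01 = 4.0

The lighter particle has larger velocity uncertainty because Δv ∝ 1/m.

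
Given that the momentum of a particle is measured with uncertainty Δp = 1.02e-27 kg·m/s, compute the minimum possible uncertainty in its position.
51.695 nm

Using the Heisenberg uncertainty principle:
ΔxΔp ≥ ℏ/2

The minimum uncertainty in position is:
Δx_min = ℏ/(2Δp)
Δx_min = (1.055e-34 J·s) / (2 × 1.020e-27 kg·m/s)
Δx_min = 5.169e-08 m = 51.695 nm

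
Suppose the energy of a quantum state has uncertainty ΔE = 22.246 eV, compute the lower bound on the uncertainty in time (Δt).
14.794 as

Using the energy-time uncertainty principle:
ΔEΔt ≥ ℏ/2

The minimum uncertainty in time is:
Δt_min = ℏ/(2ΔE)
Δt_min = (1.055e-34 J·s) / (2 × 3.564e-18 J)
Δt_min = 1.479e-17 s = 14.794 as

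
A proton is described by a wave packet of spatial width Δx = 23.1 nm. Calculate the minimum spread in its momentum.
2.283 × 10^-27 kg·m/s

For a wave packet, the spatial width Δx and momentum spread Δp are related by the uncertainty principle:
ΔxΔp ≥ ℏ/2

The minimum momentum spread is:
Δp_min = ℏ/(2Δx)
Δp_min = (1.055e-34 J·s) / (2 × 2.310e-08 m)
Δp_min = 2.283e-27 kg·m/s

A wave packet cannot have both a well-defined position and well-defined momentum.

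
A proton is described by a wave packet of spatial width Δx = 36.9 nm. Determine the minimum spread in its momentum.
1.429 × 10^-27 kg·m/s

For a wave packet, the spatial width Δx and momentum spread Δp are related by the uncertainty principle:
ΔxΔp ≥ ℏ/2

The minimum momentum spread is:
Δp_min = ℏ/(2Δx)
Δp_min = (1.055e-34 J·s) / (2 × 3.690e-08 m)
Δp_min = 1.429e-27 kg·m/s

A wave packet cannot have both a well-defined position and well-defined momentum.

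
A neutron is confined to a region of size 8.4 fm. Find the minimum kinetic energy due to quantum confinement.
73.417 keV

Using the uncertainty principle:

1. Position uncertainty: Δx ≈ 8.400e-15 m
2. Minimum momentum uncertainty: Δp = ℏ/(2Δx) = 6.277e-21 kg·m/s
3. Minimum kinetic energy:
   KE = (Δp)²/(2m) = (6.277e-21)²/(2 × 1.675e-27 kg)
   KE = 1.176e-14 J = 73.417 keV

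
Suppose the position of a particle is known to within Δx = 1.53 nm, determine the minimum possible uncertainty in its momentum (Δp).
3.446 × 10^-26 kg·m/s

Using the Heisenberg uncertainty principle:
ΔxΔp ≥ ℏ/2

The minimum uncertainty in momentum is:
Δp_min = ℏ/(2Δx)
Δp_min = (1.055e-34 J·s) / (2 × 1.530e-09 m)
Δp_min = 3.446e-26 kg·m/s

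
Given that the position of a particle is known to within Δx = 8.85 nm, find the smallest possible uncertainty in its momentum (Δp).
5.958 × 10^-27 kg·m/s

Using the Heisenberg uncertainty principle:
ΔxΔp ≥ ℏ/2

The minimum uncertainty in momentum is:
Δp_min = ℏ/(2Δx)
Δp_min = (1.055e-34 J·s) / (2 × 8.850e-09 m)
Δp_min = 5.958e-27 kg·m/s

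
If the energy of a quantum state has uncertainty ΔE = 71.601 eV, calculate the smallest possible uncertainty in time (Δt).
4.596 as

Using the energy-time uncertainty principle:
ΔEΔt ≥ ℏ/2

The minimum uncertainty in time is:
Δt_min = ℏ/(2ΔE)
Δt_min = (1.055e-34 J·s) / (2 × 1.147e-17 J)
Δt_min = 4.596e-18 s = 4.596 as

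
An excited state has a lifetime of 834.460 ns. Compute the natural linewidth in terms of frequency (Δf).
95.364 kHz

Using the energy-time uncertainty principle and E = hf:
ΔEΔt ≥ ℏ/2
hΔf·Δt ≥ ℏ/2

The minimum frequency uncertainty is:
Δf = ℏ/(2hτ) = 1/(4πτ)
Δf = 1/(4π × 8.345e-07 s)
Δf = 9.536e+04 Hz = 95.364 kHz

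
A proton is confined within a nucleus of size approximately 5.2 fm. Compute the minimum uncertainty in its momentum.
1.014 × 10^-20 kg·m/s

Using the Heisenberg uncertainty principle:
ΔxΔp ≥ ℏ/2

With Δx ≈ L = 5.200e-15 m (the confinement size):
Δp_min = ℏ/(2Δx)
Δp_min = (1.055e-34 J·s) / (2 × 5.200e-15 m)
Δp_min = 1.014e-20 kg·m/s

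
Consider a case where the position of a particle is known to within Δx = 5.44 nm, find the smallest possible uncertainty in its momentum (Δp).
9.693 × 10^-27 kg·m/s

Using the Heisenberg uncertainty principle:
ΔxΔp ≥ ℏ/2

The minimum uncertainty in momentum is:
Δp_min = ℏ/(2Δx)
Δp_min = (1.055e-34 J·s) / (2 × 5.440e-09 m)
Δp_min = 9.693e-27 kg·m/s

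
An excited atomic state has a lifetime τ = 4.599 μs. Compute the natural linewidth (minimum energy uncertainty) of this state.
71.560 peV

Using the energy-time uncertainty principle:
ΔEΔt ≥ ℏ/2

The lifetime τ represents the time uncertainty Δt.
The natural linewidth (minimum energy uncertainty) is:

ΔE = ℏ/(2τ)
ΔE = (1.055e-34 J·s) / (2 × 4.599e-06 s)
ΔE = 1.147e-29 J = 71.560 peV

This natural linewidth limits the precision of spectroscopic measurements.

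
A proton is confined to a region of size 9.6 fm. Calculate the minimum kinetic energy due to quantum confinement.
56.287 keV

Using the uncertainty principle:

1. Position uncertainty: Δx ≈ 9.600e-15 m
2. Minimum momentum uncertainty: Δp = ℏ/(2Δx) = 5.493e-21 kg·m/s
3. Minimum kinetic energy:
   KE = (Δp)²/(2m) = (5.493e-21)²/(2 × 1.673e-27 kg)
   KE = 9.018e-15 J = 56.287 keV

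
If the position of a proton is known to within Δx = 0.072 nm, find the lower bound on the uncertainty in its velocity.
437.840 m/s

Using the Heisenberg uncertainty principle and Δp = mΔv:
ΔxΔp ≥ ℏ/2
Δx(mΔv) ≥ ℏ/2

The minimum uncertainty in velocity is:
Δv_min = ℏ/(2mΔx)
Δv_min = (1.055e-34 J·s) / (2 × 1.673e-27 kg × 7.200e-11 m)
Δv_min = 4.378e+02 m/s = 437.840 m/s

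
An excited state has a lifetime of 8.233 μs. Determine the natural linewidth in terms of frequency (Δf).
9.666 kHz

Using the energy-time uncertainty principle and E = hf:
ΔEΔt ≥ ℏ/2
hΔf·Δt ≥ ℏ/2

The minimum frequency uncertainty is:
Δf = ℏ/(2hτ) = 1/(4πτ)
Δf = 1/(4π × 8.233e-06 s)
Δf = 9.666e+03 Hz = 9.666 kHz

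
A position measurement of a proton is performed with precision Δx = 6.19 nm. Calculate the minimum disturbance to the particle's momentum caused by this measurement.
8.518 × 10^-27 kg·m/s

The uncertainty principle implies that measuring position disturbs momentum:
ΔxΔp ≥ ℏ/2

When we measure position with precision Δx, we necessarily introduce a momentum uncertainty:
Δp ≥ ℏ/(2Δx)
Δp_min = (1.055e-34 J·s) / (2 × 6.190e-09 m)
Δp_min = 8.518e-27 kg·m/s

The more precisely we measure position, the greater the momentum disturbance.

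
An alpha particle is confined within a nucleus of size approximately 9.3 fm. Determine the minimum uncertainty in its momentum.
5.670 × 10^-21 kg·m/s

Using the Heisenberg uncertainty principle:
ΔxΔp ≥ ℏ/2

With Δx ≈ L = 9.300e-15 m (the confinement size):
Δp_min = ℏ/(2Δx)
Δp_min = (1.055e-34 J·s) / (2 × 9.300e-15 m)
Δp_min = 5.670e-21 kg·m/s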